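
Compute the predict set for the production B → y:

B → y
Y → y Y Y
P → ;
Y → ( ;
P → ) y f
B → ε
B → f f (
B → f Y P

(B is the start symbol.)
{ 'y' }

PREDICT(B → y) = (FIRST(RHS) \ {ε}) ∪ (FOLLOW(B) if ε ∈ FIRST(RHS), i.e. RHS ⇒* ε)
FIRST(y) = { 'y' }
ε ∉ FIRST(y), so FOLLOW(B) is not added.
PREDICT(B → y) = { 'y' }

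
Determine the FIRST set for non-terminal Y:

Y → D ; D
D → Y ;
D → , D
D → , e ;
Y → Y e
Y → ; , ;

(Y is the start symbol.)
FIRST sets of the other non-terminals involved (by the same procedure, iterated to a fixed point):
  FIRST(D) = { ',', ';' }

From Y → D ; D:
  - D is a non-terminal: add FIRST(D) \ {ε} = { ',', ';' }
    D is not nullable, so stop
From Y → Y e:
  - Y is the symbol being defined: contributes nothing new
    Y is not nullable, so stop
From Y → ; , ;:
  - ';' is a terminal: add ';' and stop

Collecting: FIRST(Y) = { ',', ';' }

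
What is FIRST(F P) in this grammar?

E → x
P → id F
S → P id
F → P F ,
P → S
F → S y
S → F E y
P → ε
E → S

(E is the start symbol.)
{ 'id' }

FIRST sets of the non-terminals involved (from the grammar, by fixed-point iteration):
  FIRST(F) = { 'id' }

To compute FIRST(F P), process the symbols left to right:
Symbol F is a non-terminal. Add FIRST(F) \ {ε} = { 'id' }
F is not nullable (ε ∉ FIRST(F)), so stop here.
FIRST(F P) = { 'id' }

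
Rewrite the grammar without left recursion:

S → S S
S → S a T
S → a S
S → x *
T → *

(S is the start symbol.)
S is directly left-recursive. The standard transformation for
  A → A α₁ | ... | A α_m | β₁ | ... | β_n
is
  A  → β₁ A' | ... | β_n A'
  A' → α₁ A' | ... | α_m A' | ε

S → a S becomes S → a S S'
S → x * becomes S → x * S'
S → S S becomes S' → S S'
S → S a T becomes S' → a T S'
Add S' → ε

Productions for other non-terminals are unchanged:
  T → *

Resulting grammar:
S → a S S'
S → x * S'
S' → S S'
S' → a T S'
S' → ε
T → *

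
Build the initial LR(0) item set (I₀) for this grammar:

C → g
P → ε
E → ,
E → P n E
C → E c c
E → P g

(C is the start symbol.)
First, augment the grammar with C' → C
I₀ = CLOSURE({ [C' → . C] }):
  [C' → . C] has the dot before C: add [C → . g], [C → . E c c]
  [C → . E c c] has the dot before E: add [E → . ,], [E → . P n E], [E → . P g]
  [E → . P n E] has the dot before P: add [P → .]
No further items can be added.

I₀ = { [C → . E c c], [C → . g], [C' → . C], [E → . ,], [E → . P g], [E → . P n E], [P → .] }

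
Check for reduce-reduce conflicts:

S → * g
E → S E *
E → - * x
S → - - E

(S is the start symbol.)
A reduce-reduce conflict occurs when an LR(0) state has two complete items [A → α .] and [B → β .] — both call for a reduction, and with no lookahead the parser cannot choose between them.

Augment with S' → S and build the canonical LR(0) collection (I0 = CLOSURE({[S' → . S]}), then GOTO on every symbol after a dot until no new states appear). It has 13 states:
  I0: { [S → . * g], [S → . - - E], [S' → . S] }  — shift
  I1: { [S → * . g] }  — shift
  I2: { [S → - . - E] }  — shift
  I3: { [S' → S .] }  — accept
  I4: { [E → . - * x], [E → . S E *], [S → - - . E], [S → . * g], [S → . - - E] }  — shift
  I5: { [E → - . * x], [S → - . - E] }  — shift
  I6: { [S → - - E .] }  — reduce
  I7: { [E → . - * x], [E → . S E *], [E → S . E *], [S → . * g], [S → . - - E] }  — shift
  I8: { [E → S E . *] }  — shift
  I9: { [E → S E * .] }  — reduce
  I10: { [E → - * . x] }  — shift
  I11: { [E → - * x .] }  — reduce
  I12: { [S → * g .] }  — reduce

No state contains more than one complete item.

Answer: No reduce-reduce conflicts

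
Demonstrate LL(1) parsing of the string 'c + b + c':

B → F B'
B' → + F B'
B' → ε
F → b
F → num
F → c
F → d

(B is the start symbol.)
LL(1) parsing maintains a stack (initially the start symbol over $) and the input. At each step: if the stack top is a terminal, match it against the current input token; if it is a non-terminal N, replace it with the RHS of M[N, lookahead] (the unique production whose predict set contains the lookahead).

Stack is shown with the top on the left.

Stack     Input        Action
-----------------------------
B $       c + b + c $  output B → F B'
F B' $    c + b + c $  output F → c
c B' $    c + b + c $  match 'c'
B' $      + b + c $    output B' → + F B'
+ F B' $  + b + c $    match '+'
F B' $    b + c $      output F → b
b B' $    b + c $      match 'b'
B' $      + c $        output B' → + F B'
+ F B' $  + c $        match '+'
F B' $    c $          output F → c
c B' $    c $          match 'c'
B' $      $            output B' → ε
$         $            accept

The string is accepted.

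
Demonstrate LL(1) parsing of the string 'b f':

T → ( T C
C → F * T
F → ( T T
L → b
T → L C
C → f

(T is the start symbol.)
LL(1) parsing maintains a stack (initially the start symbol over $) and the input. At each step: if the stack top is a terminal, match it against the current input token; if it is a non-terminal N, replace it with the RHS of M[N, lookahead] (the unique production whose predict set contains the lookahead).

Stack is shown with the top on the left.

Stack  Input  Action
--------------------
T $    b f $  output T → L C
L C $  b f $  output L → b
b C $  b f $  match 'b'
C $    f $    output C → f
f $    f $    match 'f'
$      $      accept

The string is accepted.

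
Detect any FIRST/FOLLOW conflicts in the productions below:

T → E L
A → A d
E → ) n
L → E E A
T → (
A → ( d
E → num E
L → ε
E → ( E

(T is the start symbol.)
No FIRST/FOLLOW conflicts.

Nullable non-terminals: L.
FIRST sets used below: FIRST(E) = { '(', ')', 'num' }

L: nullable alternative(s) L → ε; FOLLOW(L) = { $ }
  L → E E A: FIRST \ {ε} = { '(', ')', 'num' } — disjoint from FOLLOW(L)
  L → ε: FIRST \ {ε} = { } — this is the only nullable alternative, skip

A, E, T have no nullable alternative, so no FIRST/FOLLOW check is needed there.

No FIRST/FOLLOW conflicts found.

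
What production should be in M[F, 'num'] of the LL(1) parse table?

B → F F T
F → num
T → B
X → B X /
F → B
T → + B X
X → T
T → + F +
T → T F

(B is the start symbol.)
F → num, F → B

To find M[F, 'num'], we find productions for F where 'num' is in the predict set (PREDICT(N → α) = (FIRST(α) \ {ε}) ∪ (FOLLOW(N) if α ⇒* ε)).

Relevant sets:
  FIRST(B) = { 'num' }

F → num: PREDICT = { 'num' }
  'num' is in predict set, so this production goes in M[F, 'num']
F → B: PREDICT = { 'num' }
  'num' is in predict set, so this production goes in M[F, 'num']

M[F, 'num'] = F → num, F → B  (a multiply-defined cell — the grammar is not LL(1))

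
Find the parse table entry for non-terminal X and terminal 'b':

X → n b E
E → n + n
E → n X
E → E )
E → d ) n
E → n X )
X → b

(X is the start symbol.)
X → b

To find M[X, 'b'], we find productions for X where 'b' is in the predict set (PREDICT(N → α) = (FIRST(α) \ {ε}) ∪ (FOLLOW(N) if α ⇒* ε)).

X → n b E: PREDICT = { 'n' }
X → b: PREDICT = { 'b' }
  'b' is in predict set, so this production goes in M[X, 'b']

M[X, 'b'] = X → b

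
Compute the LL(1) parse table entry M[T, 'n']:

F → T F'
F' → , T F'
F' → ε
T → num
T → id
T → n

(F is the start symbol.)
To find M[T, 'n'], we find productions for T where 'n' is in the predict set (PREDICT(N → α) = (FIRST(α) \ {ε}) ∪ (FOLLOW(N) if α ⇒* ε)).

T → num: PREDICT = { 'num' }
T → id: PREDICT = { 'id' }
T → n: PREDICT = { 'n' }
  'n' is in predict set, so this production goes in M[T, 'n']

M[T, 'n'] = T → n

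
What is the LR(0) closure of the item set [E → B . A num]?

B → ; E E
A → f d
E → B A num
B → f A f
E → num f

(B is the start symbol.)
Start with: [E → B . A num]
  [E → B . A num] has the dot before A: add [A → . f d]
No further items can be added.

CLOSURE = { [A → . f d], [E → B . A num] }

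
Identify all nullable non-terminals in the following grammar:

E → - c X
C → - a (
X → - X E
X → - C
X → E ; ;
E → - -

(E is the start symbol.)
None

A non-terminal is nullable if it can derive ε (the empty string): either it has an ε-production, or it has a production whose right-hand side consists entirely of nullable non-terminals.

There are no ε-productions, so no non-terminal can derive ε.
No non-terminals are nullable.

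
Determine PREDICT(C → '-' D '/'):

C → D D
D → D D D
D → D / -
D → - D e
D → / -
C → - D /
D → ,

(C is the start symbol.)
{ '-' }

PREDICT(C → '-' D '/') = (FIRST(RHS) \ {ε}) ∪ (FOLLOW(C) if ε ∈ FIRST(RHS), i.e. RHS ⇒* ε)
FIRST('-' D '/') = { '-' }
ε ∉ FIRST('-' D '/'), so FOLLOW(C) is not added.
PREDICT(C → '-' D '/') = { '-' }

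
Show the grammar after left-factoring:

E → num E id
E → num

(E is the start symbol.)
E → num E'
E' → E id
E' → ε

Left-factoring transforms A → αβ₁ | αβ₂ into A → αA' and A' → β₁ | β₂
(α is the longest common prefix among the alternatives). Repeat until
no nonterminal has two alternatives with a common prefix.

Round 1: E has alternatives sharing prefix 'num'. Introduce E': E → num E'
  Add: E' → E id
  Add: E' → ε

No remaining common prefixes — done.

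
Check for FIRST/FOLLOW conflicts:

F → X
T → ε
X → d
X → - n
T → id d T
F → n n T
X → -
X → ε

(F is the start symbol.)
No FIRST/FOLLOW conflicts.

Nullable non-terminals: F, T, X.
FIRST sets used below: FIRST(X) = { '-', 'd', ε }

F: nullable alternative(s) F → X; FOLLOW(F) = { $ }
  F → X: FIRST \ {ε} = { '-', 'd' } — this is the only nullable alternative, skip
  F → n n T: FIRST \ {ε} = { 'n' } — disjoint from FOLLOW(F)

T: nullable alternative(s) T → ε; FOLLOW(T) = { $ }
  T → ε: FIRST \ {ε} = { } — this is the only nullable alternative, skip
  T → id d T: FIRST \ {ε} = { 'id' } — disjoint from FOLLOW(T)

X: nullable alternative(s) X → ε; FOLLOW(X) = { $ }
  X → d: FIRST \ {ε} = { 'd' } — disjoint from FOLLOW(X)
  X → - n: FIRST \ {ε} = { '-' } — disjoint from FOLLOW(X)
  X → -: FIRST \ {ε} = { '-' } — disjoint from FOLLOW(X)
  X → ε: FIRST \ {ε} = { } — this is the only nullable alternative, skip

No FIRST/FOLLOW conflicts found.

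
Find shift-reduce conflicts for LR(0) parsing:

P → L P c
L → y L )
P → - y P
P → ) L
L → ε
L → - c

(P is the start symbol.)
Yes — I0: [L → .] vs [L → . - c]; I1: [L → .] vs [L → . - c]; I3: [L → .] vs [L → . - c]; I5: [L → .] vs [L → . - c]; I12: [L → .] vs [L → . - c]

A shift-reduce conflict occurs when an LR(0) state has both:
  - a complete (reduce) item [A → α .] (dot at the end), and
  - a shift item [B → β . c γ] (dot before a terminal).

Augment with P' → P and build the canonical LR(0) collection (I0 = CLOSURE({[P' → . P]}), then GOTO on every symbol after a dot until no new states appear). It has 15 states:
  I0: { [L → . - c], [L → . y L )], [L → .], [P → . ) L], [P → . - y P], [P → . L P c], [P' → . P] }  — shift, reduce
  I1: { [L → . - c], [L → . y L )], [L → .], [P → ) . L] }  — shift, reduce
  I2: { [L → - . c], [P → - . y P] }  — shift
  I3: { [L → . - c], [L → . y L )], [L → .], [P → . ) L], [P → . - y P], [P → . L P c], [P → L . P c] }  — shift, reduce
  I4: { [P' → P .] }  — accept
  I5: { [L → . - c], [L → . y L )], [L → .], [L → y . L )] }  — shift, reduce
  I6: { [L → - . c] }  — shift
  I7: { [L → y L . )] }  — shift
  I8: { [L → y L ) .] }  — reduce
  I9: { [L → - c .] }  — reduce
  I10: { [P → L P . c] }  — shift
  I11: { [P → L P c .] }  — reduce
  I12: { [L → . - c], [L → . y L )], [L → .], [P → - y . P], [P → . ) L], [P → . - y P], [P → . L P c] }  — shift, reduce
  I13: { [P → - y P .] }  — reduce
  I14: { [P → ) L .] }  — reduce

I0 contains reduce item [L → .] and shift items [L → . - c], [L → . y L )], [P → . ) L], [P → . - y P] — shift-reduce conflict.
I1 contains reduce item [L → .] and shift items [L → . - c], [L → . y L )] — shift-reduce conflict.
I3 contains reduce item [L → .] and shift items [L → . - c], [L → . y L )], [P → . ) L], [P → . - y P] — shift-reduce conflict.
I5 contains reduce item [L → .] and shift items [L → . - c], [L → . y L )] — shift-reduce conflict.
I12 contains reduce item [L → .] and shift items [L → . - c], [L → . y L )], [P → . ) L], [P → . - y P] — shift-reduce conflict.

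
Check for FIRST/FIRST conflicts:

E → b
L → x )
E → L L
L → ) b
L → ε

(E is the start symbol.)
No FIRST/FIRST conflicts.

FIRST sets of the non-terminals at (or reachable through a nullable prefix from) the front of some alternative:
  FIRST(L) = { ')', 'x', ε }

Productions for E:
  E → b: FIRST = { 'b' }
  E → L L: FIRST = { ')', 'x', ε }
Productions for L:
  L → x ): FIRST = { 'x' }
  L → ) b: FIRST = { ')' }
  L → ε: FIRST = { ε }

All alternatives of each non-terminal have pairwise disjoint FIRST sets.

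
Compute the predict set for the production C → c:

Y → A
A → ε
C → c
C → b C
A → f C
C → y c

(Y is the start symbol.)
PREDICT(C → c) = (FIRST(RHS) \ {ε}) ∪ (FOLLOW(C) if ε ∈ FIRST(RHS), i.e. RHS ⇒* ε)
FIRST(c) = { 'c' }
ε ∉ FIRST(c), so FOLLOW(C) is not added.
PREDICT(C → c) = { 'c' }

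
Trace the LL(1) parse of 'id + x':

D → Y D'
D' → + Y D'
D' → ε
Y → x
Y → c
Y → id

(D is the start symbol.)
Stack is shown with the top on the left.

Stack     Input     Action
--------------------------
D $       id + x $  output D → Y D'
Y D' $    id + x $  output Y → id
id D' $   id + x $  match 'id'
D' $      + x $     output D' → + Y D'
+ Y D' $  + x $     match '+'
Y D' $    x $       output Y → x
x D' $    x $       match 'x'
D' $      $         output D' → ε
$         $         accept

The string is accepted.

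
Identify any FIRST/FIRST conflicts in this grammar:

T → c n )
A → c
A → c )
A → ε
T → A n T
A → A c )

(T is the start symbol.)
FIRST sets of the non-terminals at (or reachable through a nullable prefix from) the front of some alternative:
  FIRST(A) = { 'c', ε }

Productions for T:
  T → c n ): FIRST = { 'c' }
  T → A n T: FIRST = { 'c', 'n' }
Productions for A:
  A → c: FIRST = { 'c' }
  A → c ): FIRST = { 'c' }
  A → ε: FIRST = { ε }
  A → A c ): FIRST = { 'c' }

Conflict for T: T → c n ) and T → A n T
  Overlap: { 'c' }
Conflict for A: A → c and A → c )
  Overlap: { 'c' }
Conflict for A: A → c and A → A c )
  Overlap: { 'c' }
Conflict for A: A → c ) and A → A c )
  Overlap: { 'c' }

Answer: Yes. T → c n ')' / T → A n T on { 'c' }; A → c / A → c ')' on { 'c' }; A → c / A → A c ')' on { 'c' }; A → c ')' / A → A c ')' on { 'c' }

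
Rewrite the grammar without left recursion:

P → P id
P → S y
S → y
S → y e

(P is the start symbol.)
P is directly left-recursive. The standard transformation for
  A → A α₁ | ... | A α_m | β₁ | ... | β_n
is
  A  → β₁ A' | ... | β_n A'
  A' → α₁ A' | ... | α_m A' | ε

P → S y becomes P → S y P'
P → P id becomes P' → id P'
Add P' → ε

Productions for other non-terminals are unchanged:
  S → y
  S → y e

Resulting grammar:
P → S y P'
P' → id P'
P' → ε
S → y
S → y e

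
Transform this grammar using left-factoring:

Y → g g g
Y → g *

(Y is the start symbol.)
Y → g Y'
Y' → g g
Y' → *

Left-factoring transforms A → αβ₁ | αβ₂ into A → αA' and A' → β₁ | β₂
(α is the longest common prefix among the alternatives). Repeat until
no nonterminal has two alternatives with a common prefix.

Round 1: Y has alternatives sharing prefix 'g'. Introduce Y': Y → g Y'
  Add: Y' → g g
  Add: Y' → *

No remaining common prefixes — done.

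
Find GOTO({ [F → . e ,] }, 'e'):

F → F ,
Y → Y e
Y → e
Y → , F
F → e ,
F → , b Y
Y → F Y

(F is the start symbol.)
{ [F → e . ,] }

GOTO(I, 'e') = CLOSURE({ [A → αX.β] : [A → α.Xβ] ∈ I, X = 'e' })

Items with dot before 'e', with the dot advanced:
  [F → . e ,] → [F → e . ,]
Closure adds nothing (no advanced item has the dot before a non-terminal).

GOTO = { [F → e . ,] }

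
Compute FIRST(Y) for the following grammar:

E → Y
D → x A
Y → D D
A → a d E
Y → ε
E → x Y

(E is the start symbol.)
{ 'x', ε }

To compute FIRST(Y), examine every production with Y on the left-hand side, reading each right-hand side left to right until a non-nullable symbol is reached.

FIRST sets of the other non-terminals involved (by the same procedure, iterated to a fixed point):
  FIRST(D) = { 'x' }

From Y → D D:
  - D is a non-terminal: add FIRST(D) \ {ε} = { 'x' }
    D is not nullable, so stop
From Y → ε:
  - ε-production, so ε ∈ FIRST(Y)

Collecting: FIRST(Y) = { 'x', ε }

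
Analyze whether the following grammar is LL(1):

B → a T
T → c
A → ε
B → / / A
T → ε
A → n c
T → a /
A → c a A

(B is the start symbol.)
A grammar is LL(1) if for each non-terminal N with multiple productions, the predict sets of those productions are pairwise disjoint, where PREDICT(N → α) = (FIRST(α) \ {ε}) ∪ (FOLLOW(N) if α ⇒* ε).

Relevant sets:
  FOLLOW(T) = { $ }
  FOLLOW(A) = { $ }

For B:
  PREDICT(B → a T) = { 'a' }
  PREDICT(B → '/' '/' A) = { '/' }
For T:
  PREDICT(T → c) = { 'c' }
  PREDICT(T → ε) = { $ }
  PREDICT(T → a '/') = { 'a' }
For A:
  PREDICT(A → ε) = { $ }
  PREDICT(A → n c) = { 'n' }
  PREDICT(A → c a A) = { 'c' }

All predict sets are disjoint. The grammar IS LL(1).

Answer: Yes, the grammar is LL(1).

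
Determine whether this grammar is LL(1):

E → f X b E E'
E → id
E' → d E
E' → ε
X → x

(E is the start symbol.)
A grammar is LL(1) if for each non-terminal N with multiple productions, the predict sets of those productions are pairwise disjoint, where PREDICT(N → α) = (FIRST(α) \ {ε}) ∪ (FOLLOW(N) if α ⇒* ε).

Relevant sets:
  FOLLOW(E') = { $, 'd' }

For E:
  PREDICT(E → f X b E E') = { 'f' }
  PREDICT(E → id) = { 'id' }
For E':
  PREDICT(E' → d E) = { 'd' }
  PREDICT(E' → ε) = { $, 'd' }
X has a single production, so nothing to check there.

Conflict found: Predict set conflict for E': { 'd' }
The grammar is NOT LL(1).

Answer: No. Predict set conflict for E': { 'd' }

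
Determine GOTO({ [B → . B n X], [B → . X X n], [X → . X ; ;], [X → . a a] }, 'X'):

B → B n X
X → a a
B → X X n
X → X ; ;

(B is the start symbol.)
{ [B → X . X n], [X → . X ; ;], [X → . a a], [X → X . ; ;] }

GOTO(I, 'X') = CLOSURE({ [A → αX.β] : [A → α.Xβ] ∈ I, X = 'X' })

Items with dot before 'X', with the dot advanced:
  [B → . X X n] → [B → X . X n]
  [X → . X ; ;] → [X → X . ; ;]
Closure of the advanced items:
  [B → X . X n] has the dot before X: add [X → . a a], [X → . X ; ;]

GOTO = { [B → X . X n], [X → . X ; ;], [X → . a a], [X → X . ; ;] }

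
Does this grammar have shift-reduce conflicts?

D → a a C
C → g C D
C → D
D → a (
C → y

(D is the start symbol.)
Augment with D' → D and build the canonical LR(0) collection (I0 = CLOSURE({[D' → . D]}), then GOTO on every symbol after a dot until no new states appear). It has 11 states:
  I0: { [D → . a (], [D → . a a C], [D' → . D] }  — shift
  I1: { [D' → D .] }  — accept
  I2: { [D → a . (], [D → a . a C] }  — shift
  I3: { [D → a ( .] }  — reduce
  I4: { [C → . D], [C → . g C D], [C → . y], [D → . a (], [D → . a a C], [D → a a . C] }  — shift
  I5: { [D → a a C .] }  — reduce
  I6: { [C → D .] }  — reduce
  I7: { [C → . D], [C → . g C D], [C → . y], [C → g . C D], [D → . a (], [D → . a a C] }  — shift
  I8: { [C → y .] }  — reduce
  I9: { [C → g C . D], [D → . a (], [D → . a a C] }  — shift
  I10: { [C → g C D .] }  — reduce

No state contains both a complete item and a shift item.

Answer: No shift-reduce conflicts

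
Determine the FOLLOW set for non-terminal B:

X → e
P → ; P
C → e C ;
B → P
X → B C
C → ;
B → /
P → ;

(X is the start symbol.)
{ ';', 'e' }

In X → B C: B is followed by C, add FIRST(C) \ {ε} = { ';', 'e' }

Taking the union: FOLLOW(B) = { ';', 'e' }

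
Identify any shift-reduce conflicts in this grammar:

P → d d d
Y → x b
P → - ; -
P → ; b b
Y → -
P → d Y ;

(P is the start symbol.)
No shift-reduce conflicts

A shift-reduce conflict occurs when an LR(0) state has both:
  - a complete (reduce) item [A → α .] (dot at the end), and
  - a shift item [B → β . c γ] (dot before a terminal).

Augment with P' → P and build the canonical LR(0) collection (I0 = CLOSURE({[P' → . P]}), then GOTO on every symbol after a dot until no new states appear). It has 16 states:
  I0: { [P → . - ; -], [P → . ; b b], [P → . d Y ;], [P → . d d d], [P' → . P] }  — shift
  I1: { [P → - . ; -] }  — shift
  I2: { [P → ; . b b] }  — shift
  I3: { [P' → P .] }  — accept
  I4: { [P → d . Y ;], [P → d . d d], [Y → . -], [Y → . x b] }  — shift
  I5: { [Y → - .] }  — reduce
  I6: { [P → d Y . ;] }  — shift
  I7: { [P → d d . d] }  — shift
  I8: { [Y → x . b] }  — shift
  I9: { [Y → x b .] }  — reduce
  I10: { [P → d d d .] }  — reduce
  I11: { [P → d Y ; .] }  — reduce
  I12: { [P → ; b . b] }  — shift
  I13: { [P → ; b b .] }  — reduce
  I14: { [P → - ; . -] }  — shift
  I15: { [P → - ; - .] }  — reduce

No state contains both a complete item and a shift item.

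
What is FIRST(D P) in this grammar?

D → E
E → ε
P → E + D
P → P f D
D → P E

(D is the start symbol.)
FIRST sets of the non-terminals involved (from the grammar, by fixed-point iteration):
  FIRST(D) = { '+', ε }
  FIRST(P) = { '+' }

To compute FIRST(D P), process the symbols left to right:
Symbol D is a non-terminal. Add FIRST(D) \ {ε} = { '+' }
D is nullable (ε ∈ FIRST(D)), continue to the next symbol.
Symbol P is a non-terminal. Add FIRST(P) \ {ε} = { '+' }
P is not nullable (ε ∉ FIRST(P)), so stop here.
FIRST(D P) = { '+' }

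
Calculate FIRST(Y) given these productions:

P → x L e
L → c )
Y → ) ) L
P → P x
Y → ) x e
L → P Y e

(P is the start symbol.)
{ ')' }

From Y → ) ) L:
  - ')' is a terminal: add ')' and stop
From Y → ) x e:
  - ')' is a terminal: add ')' and stop

Collecting: FIRST(Y) = { ')' }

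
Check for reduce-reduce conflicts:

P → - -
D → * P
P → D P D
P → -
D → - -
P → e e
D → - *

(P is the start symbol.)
A reduce-reduce conflict occurs when an LR(0) state has two complete items [A → α .] and [B → β .] — both call for a reduction, and with no lookahead the parser cannot choose between them.

Augment with P' → P and build the canonical LR(0) collection (I0 = CLOSURE({[P' → . P]}), then GOTO on every symbol after a dot until no new states appear). It has 14 states:
  I0: { [D → . * P], [D → . - *], [D → . - -], [P → . - -], [P → . -], [P → . D P D], [P → . e e], [P' → . P] }  — shift
  I1: { [D → * . P], [D → . * P], [D → . - *], [D → . - -], [P → . - -], [P → . -], [P → . D P D], [P → . e e] }  — shift
  I2: { [D → - . *], [D → - . -], [P → - . -], [P → - .] }  — shift, reduce
  I3: { [D → . * P], [D → . - *], [D → . - -], [P → . - -], [P → . -], [P → . D P D], [P → . e e], [P → D . P D] }  — shift
  I4: { [P' → P .] }  — accept
  I5: { [P → e . e] }  — shift
  I6: { [P → e e .] }  — reduce
  I7: { [D → . * P], [D → . - *], [D → . - -], [P → D P . D] }  — shift
  I8: { [D → - . *], [D → - . -] }  — shift
  I9: { [P → D P D .] }  — reduce
  I10: { [D → - * .] }  — reduce
  I11: { [D → - - .] }  — reduce
  I12: { [D → - - .], [P → - - .] }  — 2 reduces
  I13: { [D → * P .] }  — reduce

I12 contains complete items [D → - - .], [P → - - .] — reduce-reduce conflict.

Answer: Yes — I12: [D → - - .] vs [P → - - .]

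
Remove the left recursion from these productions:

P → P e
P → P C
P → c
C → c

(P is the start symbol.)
P → c P'
P' → e P'
P' → C P'
P' → ε
C → c

P is directly left-recursive. The standard transformation for
  A → A α₁ | ... | A α_m | β₁ | ... | β_n
is
  A  → β₁ A' | ... | β_n A'
  A' → α₁ A' | ... | α_m A' | ε

P → c becomes P → c P'
P → P e becomes P' → e P'
P → P C becomes P' → C P'
Add P' → ε

Productions for other non-terminals are unchanged:
  C → c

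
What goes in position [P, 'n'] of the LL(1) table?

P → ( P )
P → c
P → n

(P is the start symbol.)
P → n

To find M[P, 'n'], we find productions for P where 'n' is in the predict set (PREDICT(N → α) = (FIRST(α) \ {ε}) ∪ (FOLLOW(N) if α ⇒* ε)).

P → ( P ): PREDICT = { '(' }
P → c: PREDICT = { 'c' }
P → n: PREDICT = { 'n' }
  'n' is in predict set, so this production goes in M[P, 'n']

M[P, 'n'] = P → n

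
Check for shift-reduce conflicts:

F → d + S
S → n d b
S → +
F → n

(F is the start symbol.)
A shift-reduce conflict occurs when an LR(0) state has both:
  - a complete (reduce) item [A → α .] (dot at the end), and
  - a shift item [B → β . c γ] (dot before a terminal).

Augment with F' → F and build the canonical LR(0) collection (I0 = CLOSURE({[F' → . F]}), then GOTO on every symbol after a dot until no new states appear). It has 10 states:
  I0: { [F → . d + S], [F → . n], [F' → . F] }  — shift
  I1: { [F' → F .] }  — accept
  I2: { [F → d . + S] }  — shift
  I3: { [F → n .] }  — reduce
  I4: { [F → d + . S], [S → . +], [S → . n d b] }  — shift
  I5: { [S → + .] }  — reduce
  I6: { [F → d + S .] }  — reduce
  I7: { [S → n . d b] }  — shift
  I8: { [S → n d . b] }  — shift
  I9: { [S → n d b .] }  — reduce

No state contains both a complete item and a shift item.

Answer: No shift-reduce conflicts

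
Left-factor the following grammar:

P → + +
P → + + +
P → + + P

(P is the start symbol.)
P → + + P'
P' → ε
P' → +
P' → P

Left-factoring transforms A → αβ₁ | αβ₂ into A → αA' and A' → β₁ | β₂
(α is the longest common prefix among the alternatives). Repeat until
no nonterminal has two alternatives with a common prefix.

Round 1: P has alternatives sharing prefix '+ +'. Introduce P': P → + + P'
  Add: P' → ε
  Add: P' → +
  Add: P' → P

No remaining common prefixes — done.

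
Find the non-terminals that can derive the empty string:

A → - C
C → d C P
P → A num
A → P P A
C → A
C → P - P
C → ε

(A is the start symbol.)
ε-productions: C → ε
So C is immediately nullable.
No further non-terminal can be added: every production for the remaining non-terminals contains a terminal or a non-nullable non-terminal.
Nullable = { 'C' }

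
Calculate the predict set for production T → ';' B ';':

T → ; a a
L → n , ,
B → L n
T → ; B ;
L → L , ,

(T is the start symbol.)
{ ';' }

PREDICT(T → ';' B ';') = (FIRST(RHS) \ {ε}) ∪ (FOLLOW(T) if ε ∈ FIRST(RHS), i.e. RHS ⇒* ε)
FIRST(';' B ';') = { ';' }
ε ∉ FIRST(';' B ';'), so FOLLOW(T) is not added.
PREDICT(T → ';' B ';') = { ';' }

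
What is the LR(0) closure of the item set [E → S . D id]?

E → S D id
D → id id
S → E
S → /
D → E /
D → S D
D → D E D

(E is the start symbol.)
To compute CLOSURE, for each item [A → α.Bβ] where B is a non-terminal, add [B → .γ] for all productions B → γ; repeat for the newly added items until nothing changes.

Start with: [E → S . D id]
  [E → S . D id] has the dot before D: add [D → . id id], [D → . E /], [D → . S D], [D → . D E D]
  [D → . E /] has the dot before E: add [E → . S D id]
  [D → . S D] has the dot before S: add [S → . E], [S → . /]
No further items can be added.

CLOSURE = { [D → . D E D], [D → . E /], [D → . S D], [D → . id id], [E → . S D id], [E → S . D id], [S → . /], [S → . E] }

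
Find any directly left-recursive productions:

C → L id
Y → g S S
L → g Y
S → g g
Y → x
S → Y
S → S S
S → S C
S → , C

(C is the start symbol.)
Direct left recursion occurs when N → N α for some non-terminal N (the right-hand side begins with the left-hand side itself).

C → L id: starts with L
Y → g S S: starts with g
L → g Y: starts with g
S → g g: starts with g
Y → x: starts with x
S → Y: starts with Y
S → S S: LEFT RECURSIVE (starts with S)
S → S C: LEFT RECURSIVE (starts with S)
S → , C: starts with ','

The grammar has direct left recursion on: S.

Answer: Yes, S is left-recursive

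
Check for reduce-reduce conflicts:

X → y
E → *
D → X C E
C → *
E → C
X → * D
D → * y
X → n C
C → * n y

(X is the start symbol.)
A reduce-reduce conflict occurs when an LR(0) state has two complete items [A → α .] and [B → β .] — both call for a reduction, and with no lookahead the parser cannot choose between them.

Augment with X' → X and build the canonical LR(0) collection (I0 = CLOSURE({[X' → . X]}), then GOTO on every symbol after a dot until no new states appear). It has 17 states:
  I0: { [X → . * D], [X → . n C], [X → . y], [X' → . X] }  — shift
  I1: { [D → . * y], [D → . X C E], [X → * . D], [X → . * D], [X → . n C], [X → . y] }  — shift
  I2: { [X' → X .] }  — accept
  I3: { [C → . * n y], [C → . *], [X → n . C] }  — shift
  I4: { [X → y .] }  — reduce
  I5: { [C → * . n y], [C → * .] }  — shift, reduce
  I6: { [X → n C .] }  — reduce
  I7: { [C → * n . y] }  — shift
  I8: { [C → * n y .] }  — reduce
  I9: { [D → * . y], [D → . * y], [D → . X C E], [X → * . D], [X → . * D], [X → . n C], [X → . y] }  — shift
  I10: { [X → * D .] }  — reduce
  I11: { [C → . * n y], [C → . *], [D → X . C E] }  — shift
  I12: { [C → . * n y], [C → . *], [D → X C . E], [E → . *], [E → . C] }  — shift
  I13: { [C → * . n y], [C → * .], [E → * .] }  — shift, 2 reduces
  I14: { [E → C .] }  — reduce
  I15: { [D → X C E .] }  — reduce
  I16: { [D → * y .], [X → y .] }  — 2 reduces

I13 contains complete items [C → * .], [E → * .] — reduce-reduce conflict.
I16 contains complete items [D → * y .], [X → y .] — reduce-reduce conflict.

Answer: Yes — I13: [C → * .] vs [E → * .]; I16: [D → * y .] vs [X → y .]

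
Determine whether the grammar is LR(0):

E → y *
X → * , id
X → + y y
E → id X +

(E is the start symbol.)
Yes, the grammar is LR(0)

Augment with E' → E and build the canonical LR(0) collection (I0 = CLOSURE({[E' → . E]}), then GOTO on every symbol after a dot until no new states appear). It has 13 states:
  I0: { [E → . id X +], [E → . y *], [E' → . E] }  — shift
  I1: { [E' → E .] }  — accept
  I2: { [E → id . X +], [X → . * , id], [X → . + y y] }  — shift
  I3: { [E → y . *] }  — shift
  I4: { [E → y * .] }  — reduce
  I5: { [X → * . , id] }  — shift
  I6: { [X → + . y y] }  — shift
  I7: { [E → id X . +] }  — shift
  I8: { [E → id X + .] }  — reduce
  I9: { [X → + y . y] }  — shift
  I10: { [X → + y y .] }  — reduce
  I11: { [X → * , . id] }  — shift
  I12: { [X → * , id .] }  — reduce

Every state is either a pure shift/goto state or contains exactly one complete item and nothing to shift — no conflicts. The grammar is LR(0).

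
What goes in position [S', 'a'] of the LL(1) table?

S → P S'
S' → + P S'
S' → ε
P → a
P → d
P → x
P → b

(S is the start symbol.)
To find M[S', 'a'], we find productions for S' where 'a' is in the predict set (PREDICT(N → α) = (FIRST(α) \ {ε}) ∪ (FOLLOW(N) if α ⇒* ε)).

Relevant sets:
  FOLLOW(S') = { $ }

S' → + P S': PREDICT = { '+' }
S' → ε: PREDICT = { $ }

M[S', 'a'] is empty (no production applies)

Answer: Empty (error entry)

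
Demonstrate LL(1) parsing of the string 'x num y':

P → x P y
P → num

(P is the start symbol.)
Stack is shown with the top on the left.

Stack    Input      Action
--------------------------
P $      x num y $  output P → x P y
x P y $  x num y $  match 'x'
P y $    num y $    output P → num
num y $  num y $    match 'num'
y $      y $        match 'y'
$        $          accept

The string is accepted.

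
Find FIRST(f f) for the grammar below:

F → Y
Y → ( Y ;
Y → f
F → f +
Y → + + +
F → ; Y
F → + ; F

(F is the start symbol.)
To compute FIRST(f f), process the symbols left to right:
Symbol f is a terminal. Add 'f' and stop.
FIRST(f f) = { 'f' }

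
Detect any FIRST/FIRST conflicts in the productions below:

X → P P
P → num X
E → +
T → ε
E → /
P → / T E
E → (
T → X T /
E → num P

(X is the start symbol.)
No FIRST/FIRST conflicts.

FIRST sets of the non-terminals at (or reachable through a nullable prefix from) the front of some alternative:
  FIRST(X) = { '/', 'num' }

Productions for P:
  P → num X: FIRST = { 'num' }
  P → / T E: FIRST = { '/' }
Productions for E:
  E → +: FIRST = { '+' }
  E → /: FIRST = { '/' }
  E → (: FIRST = { '(' }
  E → num P: FIRST = { 'num' }
Productions for T:
  T → ε: FIRST = { ε }
  T → X T /: FIRST = { '/', 'num' }
X has only one production, so no FIRST/FIRST conflict is possible there.

All alternatives of each non-terminal have pairwise disjoint FIRST sets.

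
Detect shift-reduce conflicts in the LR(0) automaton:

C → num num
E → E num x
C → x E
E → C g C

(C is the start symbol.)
A shift-reduce conflict occurs when an LR(0) state has both:
  - a complete (reduce) item [A → α .] (dot at the end), and
  - a shift item [B → β . c γ] (dot before a terminal).

Augment with C' → C and build the canonical LR(0) collection (I0 = CLOSURE({[C' → . C]}), then GOTO on every symbol after a dot until no new states appear). It has 11 states:
  I0: { [C → . num num], [C → . x E], [C' → . C] }  — shift
  I1: { [C' → C .] }  — accept
  I2: { [C → num . num] }  — shift
  I3: { [C → . num num], [C → . x E], [C → x . E], [E → . C g C], [E → . E num x] }  — shift
  I4: { [E → C . g C] }  — shift
  I5: { [C → x E .], [E → E . num x] }  — shift, reduce
  I6: { [E → E num . x] }  — shift
  I7: { [E → E num x .] }  — reduce
  I8: { [C → . num num], [C → . x E], [E → C g . C] }  — shift
  I9: { [E → C g C .] }  — reduce
  I10: { [C → num num .] }  — reduce

I5 contains reduce item [C → x E .] and shift item [E → E . num x] — shift-reduce conflict.

Answer: Yes — I5: [C → x E .] vs [E → E . num x]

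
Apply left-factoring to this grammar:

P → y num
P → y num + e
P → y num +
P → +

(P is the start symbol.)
P → y num P'
P' → ε
P' → + P''
P'' → e
P'' → ε
P → +

Left-factoring transforms A → αβ₁ | αβ₂ into A → αA' and A' → β₁ | β₂
(α is the longest common prefix among the alternatives). Repeat until
no nonterminal has two alternatives with a common prefix.

Round 1: P has alternatives sharing prefix 'y num'. Introduce P': P → y num P'
  Add: P' → ε
  Add: P' → + e
  Add: P' → +

Round 2: P' has alternatives sharing prefix '+'. Introduce P'': P' → + P''
  Add: P'' → e
  Add: P'' → ε

No remaining common prefixes — done.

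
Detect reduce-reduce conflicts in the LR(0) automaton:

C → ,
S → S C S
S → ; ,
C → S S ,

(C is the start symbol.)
A reduce-reduce conflict occurs when an LR(0) state has two complete items [A → α .] and [B → β .] — both call for a reduction, and with no lookahead the parser cannot choose between them.

Augment with C' → C and build the canonical LR(0) collection (I0 = CLOSURE({[C' → . C]}), then GOTO on every symbol after a dot until no new states appear). It has 10 states:
  I0: { [C → . ,], [C → . S S ,], [C' → . C], [S → . ; ,], [S → . S C S] }  — shift
  I1: { [C → , .] }  — reduce
  I2: { [S → ; . ,] }  — shift
  I3: { [C' → C .] }  — accept
  I4: { [C → . ,], [C → . S S ,], [C → S . S ,], [S → . ; ,], [S → . S C S], [S → S . C S] }  — shift
  I5: { [S → . ; ,], [S → . S C S], [S → S C . S] }  — shift
  I6: { [C → . ,], [C → . S S ,], [C → S . S ,], [C → S S . ,], [S → . ; ,], [S → . S C S], [S → S . C S] }  — shift
  I7: { [C → , .], [C → S S , .] }  — 2 reduces
  I8: { [C → . ,], [C → . S S ,], [S → . ; ,], [S → . S C S], [S → S . C S], [S → S C S .] }  — shift, reduce
  I9: { [S → ; , .] }  — reduce

I7 contains complete items [C → , .], [C → S S , .] — reduce-reduce conflict.

Answer: Yes — I7: [C → , .] vs [C → S S , .]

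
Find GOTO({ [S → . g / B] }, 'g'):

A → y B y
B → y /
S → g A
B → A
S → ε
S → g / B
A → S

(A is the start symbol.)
{ [S → g . / B] }

GOTO(I, 'g') = CLOSURE({ [A → αX.β] : [A → α.Xβ] ∈ I, X = 'g' })

Items with dot before 'g', with the dot advanced:
  [S → . g / B] → [S → g . / B]
Closure adds nothing (no advanced item has the dot before a non-terminal).

GOTO = { [S → g . / B] }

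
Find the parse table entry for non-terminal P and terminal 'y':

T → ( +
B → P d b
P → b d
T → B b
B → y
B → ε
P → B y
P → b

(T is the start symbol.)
To find M[P, 'y'], we find productions for P where 'y' is in the predict set (PREDICT(N → α) = (FIRST(α) \ {ε}) ∪ (FOLLOW(N) if α ⇒* ε)).

Relevant sets:
  FIRST(B) = { 'b', 'y', ε }

P → b d: PREDICT = { 'b' }
P → B y: PREDICT = { 'b', 'y' }
  'y' is in predict set, so this production goes in M[P, 'y']
P → b: PREDICT = { 'b' }

M[P, 'y'] = P → B y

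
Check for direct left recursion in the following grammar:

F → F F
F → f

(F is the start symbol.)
Yes, F is left-recursive

Direct left recursion occurs when N → N α for some non-terminal N (the right-hand side begins with the left-hand side itself).

F → F F: LEFT RECURSIVE (starts with F)
F → f: starts with f

The grammar has direct left recursion on: F.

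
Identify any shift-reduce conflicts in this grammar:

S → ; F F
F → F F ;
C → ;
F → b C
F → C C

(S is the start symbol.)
Yes — I8: [S → ; F F .] vs [C → . ;]

Augment with S' → S and build the canonical LR(0) collection (I0 = CLOSURE({[S' → . S]}), then GOTO on every symbol after a dot until no new states appear). It has 12 states:
  I0: { [S → . ; F F], [S' → . S] }  — shift
  I1: { [C → . ;], [F → . C C], [F → . F F ;], [F → . b C], [S → ; . F F] }  — shift
  I2: { [S' → S .] }  — accept
  I3: { [C → ; .] }  — reduce
  I4: { [C → . ;], [F → C . C] }  — shift
  I5: { [C → . ;], [F → . C C], [F → . F F ;], [F → . b C], [F → F . F ;], [S → ; F . F] }  — shift
  I6: { [C → . ;], [F → b . C] }  — shift
  I7: { [F → b C .] }  — reduce
  I8: { [C → . ;], [F → . C C], [F → . F F ;], [F → . b C], [F → F . F ;], [F → F F . ;], [S → ; F F .] }  — shift, reduce
  I9: { [C → ; .], [F → F F ; .] }  — 2 reduces
  I10: { [C → . ;], [F → . C C], [F → . F F ;], [F → . b C], [F → F . F ;], [F → F F . ;] }  — shift
  I11: { [F → C C .] }  — reduce

I8 contains reduce item [S → ; F F .] and shift items [C → . ;], [F → F F . ;], [F → . b C] — shift-reduce conflict.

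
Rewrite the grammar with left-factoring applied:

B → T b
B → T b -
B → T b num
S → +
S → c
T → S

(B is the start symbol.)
B → T b B'
B' → ε
B' → -
B' → num
S → +
S → c
T → S

Left-factoring transforms A → αβ₁ | αβ₂ into A → αA' and A' → β₁ | β₂
(α is the longest common prefix among the alternatives). Repeat until
no nonterminal has two alternatives with a common prefix.

Round 1: B has alternatives sharing prefix 'T b'. Introduce B': B → T b B'
  Add: B' → ε
  Add: B' → -
  Add: B' → num

No remaining common prefixes — done.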